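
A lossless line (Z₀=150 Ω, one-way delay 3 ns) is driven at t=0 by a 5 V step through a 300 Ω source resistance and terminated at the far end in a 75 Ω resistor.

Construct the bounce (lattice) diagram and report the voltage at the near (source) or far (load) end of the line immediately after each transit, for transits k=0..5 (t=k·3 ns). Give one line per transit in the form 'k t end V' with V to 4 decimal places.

Γ_L=-0.333333, Γ_S=0.333333; launch V₁=5·150/450=1.666667
k=0 src: V=1.6667
k=1 load: inc=1.666667, refl=1.666667·-0.333333=-0.5556; V=0.000000+1.666667+-0.555556=1.1111
k=2 src: inc=-0.555556, refl=-0.555556·0.333333=-0.1852; V=1.666667+-0.555556+-0.185185=0.9259
k=3 load: inc=-0.185185, refl=-0.185185·-0.333333=0.0617; V=1.111111+-0.185185+0.061728=0.9877
k=4 src: inc=0.061728, refl=0.061728·0.333333=0.0206; V=0.925926+0.061728+0.020576=1.0082
k=5 load: inc=0.020576, refl=0.020576·-0.333333=-0.0069; V=0.987654+0.020576+-0.006859=1.0014

0 0 source 1.6667
1 3 load 1.1111
2 6 source 0.9259
3 9 load 0.9877
4 12 source 1.0082
5 15 load 1.0014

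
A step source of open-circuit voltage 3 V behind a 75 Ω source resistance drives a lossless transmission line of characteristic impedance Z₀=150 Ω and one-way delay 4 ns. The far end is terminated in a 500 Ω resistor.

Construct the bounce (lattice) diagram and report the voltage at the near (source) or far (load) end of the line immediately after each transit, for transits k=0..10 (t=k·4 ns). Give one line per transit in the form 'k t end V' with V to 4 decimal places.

Γ_L=0.538462, Γ_S=-0.333333; launch V₁=3·150/225=2.000000
k=0 src: V=2.0000
k=1 load: inc=2.000000, refl=2.000000·0.538462=1.0769; V=0.000000+2.000000+1.076923=3.0769
k=2 src: inc=1.076923, refl=1.076923·-0.333333=-0.3590; V=2.000000+1.076923+-0.358974=2.7179
k=3 load: inc=-0.358974, refl=-0.358974·0.538462=-0.1933; V=3.076923+-0.358974+-0.193294=2.5247
k=4 src: inc=-0.193294, refl=-0.193294·-0.333333=0.0644; V=2.717949+-0.193294+0.064431=2.5891
k=5 load: inc=0.064431, refl=0.064431·0.538462=0.0347; V=2.524655+0.064431+0.034694=2.6238
k=6 src: inc=0.034694, refl=0.034694·-0.333333=-0.0116; V=2.589086+0.034694+-0.011565=2.6122
k=7 load: inc=-0.011565, refl=-0.011565·0.538462=-0.0062; V=2.623780+-0.011565+-0.006227=2.6060
k=8 src: inc=-0.006227, refl=-0.006227·-0.333333=0.0021; V=2.612215+-0.006227+0.002076=2.6081
k=9 load: inc=0.002076, refl=0.002076·0.538462=0.0011; V=2.605988+0.002076+0.001118=2.6092
k=10 src: inc=0.001118, refl=0.001118·-0.333333=-0.0004; V=2.608064+0.001118+-0.000373=2.6088

0 0 source 2.0000
1 4 load 3.0769
2 8 source 2.7179
3 12 load 2.5247
4 16 source 2.5891
5 20 load 2.6238
6 24 source 2.6122
7 28 load 2.6060
8 32 source 2.6081
9 36 load 2.6092
10 40 source 2.6088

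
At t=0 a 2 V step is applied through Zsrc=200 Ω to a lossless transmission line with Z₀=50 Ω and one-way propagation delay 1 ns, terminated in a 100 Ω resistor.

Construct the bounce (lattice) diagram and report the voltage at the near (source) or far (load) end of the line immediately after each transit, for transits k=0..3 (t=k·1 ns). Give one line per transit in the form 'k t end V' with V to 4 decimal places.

0 0 source 0.4000
1 1 load 0.5333
2 2 source 0.6133
3 3 load 0.6400

Γ_L=0.333333, Γ_S=0.600000; launch V₁=2·50/250=0.400000
k=0 src: V=0.4000
k=1 load: inc=0.400000, refl=0.400000·0.333333=0.1333; V=0.000000+0.400000+0.133333=0.5333
k=2 src: inc=0.133333, refl=0.133333·0.600000=0.0800; V=0.400000+0.133333+0.080000=0.6133
k=3 load: inc=0.080000, refl=0.080000·0.333333=0.0267; V=0.533333+0.080000+0.026667=0.6400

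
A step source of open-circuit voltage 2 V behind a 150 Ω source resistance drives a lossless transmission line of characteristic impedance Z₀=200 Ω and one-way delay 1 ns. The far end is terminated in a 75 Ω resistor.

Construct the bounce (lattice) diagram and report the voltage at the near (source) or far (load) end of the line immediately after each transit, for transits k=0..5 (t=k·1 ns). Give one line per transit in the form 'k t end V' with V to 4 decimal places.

0 0 source 1.1429
1 1 load 0.6234
2 2 source 0.6976
3 3 load 0.6639
4 4 source 0.6687
5 5 load 0.6665

Γ_L=-0.454545, Γ_S=-0.142857; launch V₁=2·200/350=1.142857
k=0 src: V=1.1429
k=1 load: inc=1.142857, refl=1.142857·-0.454545=-0.5195; V=0.000000+1.142857+-0.519481=0.6234
k=2 src: inc=-0.519481, refl=-0.519481·-0.142857=0.0742; V=1.142857+-0.519481+0.074212=0.6976
k=3 load: inc=0.074212, refl=0.074212·-0.454545=-0.0337; V=0.623377+0.074212+-0.033733=0.6639
k=4 src: inc=-0.033733, refl=-0.033733·-0.142857=0.0048; V=0.697588+-0.033733+0.004819=0.6687
k=5 load: inc=0.004819, refl=0.004819·-0.454545=-0.0022; V=0.663856+0.004819+-0.002190=0.6665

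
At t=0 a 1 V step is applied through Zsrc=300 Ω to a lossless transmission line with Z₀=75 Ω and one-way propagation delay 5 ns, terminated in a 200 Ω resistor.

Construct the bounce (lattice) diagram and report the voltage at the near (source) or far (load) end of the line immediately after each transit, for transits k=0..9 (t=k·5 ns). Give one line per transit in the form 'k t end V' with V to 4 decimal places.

Γ_L=0.454545, Γ_S=0.600000; launch V₁=1·75/375=0.200000
k=0 src: V=0.2000
k=1 load: inc=0.200000, refl=0.200000·0.454545=0.0909; V=0.000000+0.200000+0.090909=0.2909
k=2 src: inc=0.090909, refl=0.090909·0.600000=0.0545; V=0.200000+0.090909+0.054545=0.3455
k=3 load: inc=0.054545, refl=0.054545·0.454545=0.0248; V=0.290909+0.054545+0.024793=0.3702
k=4 src: inc=0.024793, refl=0.024793·0.600000=0.0149; V=0.345455+0.024793+0.014876=0.3851
k=5 load: inc=0.014876, refl=0.014876·0.454545=0.0068; V=0.370248+0.014876+0.006762=0.3919
k=6 src: inc=0.006762, refl=0.006762·0.600000=0.0041; V=0.385124+0.006762+0.004057=0.3959
k=7 load: inc=0.004057, refl=0.004057·0.454545=0.0018; V=0.391886+0.004057+0.001844=0.3978
k=8 src: inc=0.001844, refl=0.001844·0.600000=0.0011; V=0.395943+0.001844+0.001106=0.3989
k=9 load: inc=0.001106, refl=0.001106·0.454545=0.0005; V=0.397787+0.001106+0.000503=0.3994

0 0 source 0.2000
1 5 load 0.2909
2 10 source 0.3455
3 15 load 0.3702
4 20 source 0.3851
5 25 load 0.3919
6 30 source 0.3959
7 35 load 0.3978
8 40 source 0.3989
9 45 load 0.3994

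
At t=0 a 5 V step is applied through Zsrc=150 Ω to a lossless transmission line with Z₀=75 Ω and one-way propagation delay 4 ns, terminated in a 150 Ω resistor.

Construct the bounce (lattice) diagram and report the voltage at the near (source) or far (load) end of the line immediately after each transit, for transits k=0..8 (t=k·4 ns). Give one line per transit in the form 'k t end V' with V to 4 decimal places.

0 0 source 1.6667
1 4 load 2.2222
2 8 source 2.4074
3 12 load 2.4691
4 16 source 2.4897
5 20 load 2.4966
6 24 source 2.4989
7 28 load 2.4996
8 32 source 2.4999

Γ_L=0.333333, Γ_S=0.333333; launch V₁=5·75/225=1.666667
k=0 src: V=1.6667
k=1 load: inc=1.666667, refl=1.666667·0.333333=0.5556; V=0.000000+1.666667+0.555556=2.2222
k=2 src: inc=0.555556, refl=0.555556·0.333333=0.1852; V=1.666667+0.555556+0.185185=2.4074
k=3 load: inc=0.185185, refl=0.185185·0.333333=0.0617; V=2.222222+0.185185+0.061728=2.4691
k=4 src: inc=0.061728, refl=0.061728·0.333333=0.0206; V=2.407407+0.061728+0.020576=2.4897
k=5 load: inc=0.020576, refl=0.020576·0.333333=0.0069; V=2.469136+0.020576+0.006859=2.4966
k=6 src: inc=0.006859, refl=0.006859·0.333333=0.0023; V=2.489712+0.006859+0.002286=2.4989
k=7 load: inc=0.002286, refl=0.002286·0.333333=0.0008; V=2.496571+0.002286+0.000762=2.4996
k=8 src: inc=0.000762, refl=0.000762·0.333333=0.0003; V=2.498857+0.000762+0.000254=2.4999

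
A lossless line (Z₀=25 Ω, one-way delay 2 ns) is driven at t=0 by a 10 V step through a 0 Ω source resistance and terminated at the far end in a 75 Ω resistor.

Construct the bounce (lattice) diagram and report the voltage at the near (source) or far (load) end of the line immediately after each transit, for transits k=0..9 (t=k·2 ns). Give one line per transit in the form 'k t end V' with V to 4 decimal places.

0 0 source 10.0000
1 2 load 15.0000
2 4 source 10.0000
3 6 load 7.5000
4 8 source 10.0000
5 10 load 11.2500
6 12 source 10.0000
7 14 load 9.3750
8 16 source 10.0000
9 18 load 10.3125

Γ_L=0.500000, Γ_S=-1.000000; launch V₁=10·25/25=10.000000
k=0 src: V=10.0000
k=1 load: inc=10.000000, refl=10.000000·0.500000=5.0000; V=0.000000+10.000000+5.000000=15.0000
k=2 src: inc=5.000000, refl=5.000000·-1.000000=-5.0000; V=10.000000+5.000000+-5.000000=10.0000
k=3 load: inc=-5.000000, refl=-5.000000·0.500000=-2.5000; V=15.000000+-5.000000+-2.500000=7.5000
k=4 src: inc=-2.500000, refl=-2.500000·-1.000000=2.5000; V=10.000000+-2.500000+2.500000=10.0000
k=5 load: inc=2.500000, refl=2.500000·0.500000=1.2500; V=7.500000+2.500000+1.250000=11.2500
k=6 src: inc=1.250000, refl=1.250000·-1.000000=-1.2500; V=10.000000+1.250000+-1.250000=10.0000
k=7 load: inc=-1.250000, refl=-1.250000·0.500000=-0.6250; V=11.250000+-1.250000+-0.625000=9.3750
k=8 src: inc=-0.625000, refl=-0.625000·-1.000000=0.6250; V=10.000000+-0.625000+0.625000=10.0000
k=9 load: inc=0.625000, refl=0.625000·0.500000=0.3125; V=9.375000+0.625000+0.312500=10.3125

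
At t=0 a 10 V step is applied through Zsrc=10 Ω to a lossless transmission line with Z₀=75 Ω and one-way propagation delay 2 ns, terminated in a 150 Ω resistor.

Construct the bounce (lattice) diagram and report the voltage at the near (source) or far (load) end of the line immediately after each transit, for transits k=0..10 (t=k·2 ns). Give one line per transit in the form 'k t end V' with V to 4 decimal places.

Γ_L=0.333333, Γ_S=-0.764706; launch V₁=10·75/85=8.823529
k=0 src: V=8.8235
k=1 load: inc=8.823529, refl=8.823529·0.333333=2.9412; V=0.000000+8.823529+2.941176=11.7647
k=2 src: inc=2.941176, refl=2.941176·-0.764706=-2.2491; V=8.823529+2.941176+-2.249135=9.5156
k=3 load: inc=-2.249135, refl=-2.249135·0.333333=-0.7497; V=11.764706+-2.249135+-0.749712=8.7659
k=4 src: inc=-0.749712, refl=-0.749712·-0.764706=0.5733; V=9.515571+-0.749712+0.573309=9.3392
k=5 load: inc=0.573309, refl=0.573309·0.333333=0.1911; V=8.765859+0.573309+0.191103=9.5303
k=6 src: inc=0.191103, refl=0.191103·-0.764706=-0.1461; V=9.339168+0.191103+-0.146138=9.3841
k=7 load: inc=-0.146138, refl=-0.146138·0.333333=-0.0487; V=9.530271+-0.146138+-0.048713=9.3354
k=8 src: inc=-0.048713, refl=-0.048713·-0.764706=0.0373; V=9.384134+-0.048713+0.037251=9.3727
k=9 load: inc=0.037251, refl=0.037251·0.333333=0.0124; V=9.335421+0.037251+0.012417=9.3851
k=10 src: inc=0.012417, refl=0.012417·-0.764706=-0.0095; V=9.372672+0.012417+-0.009495=9.3756

0 0 source 8.8235
1 2 load 11.7647
2 4 source 9.5156
3 6 load 8.7659
4 8 source 9.3392
5 10 load 9.5303
6 12 source 9.3841
7 14 load 9.3354
8 16 source 9.3727
9 18 load 9.3851
10 20 source 9.3756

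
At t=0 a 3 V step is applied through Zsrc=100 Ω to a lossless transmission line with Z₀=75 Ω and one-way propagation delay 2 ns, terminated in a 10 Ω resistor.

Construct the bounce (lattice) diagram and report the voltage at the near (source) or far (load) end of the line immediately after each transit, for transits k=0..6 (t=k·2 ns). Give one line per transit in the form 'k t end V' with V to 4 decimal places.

Γ_L=-0.764706, Γ_S=0.142857; launch V₁=3·75/175=1.285714
k=0 src: V=1.2857
k=1 load: inc=1.285714, refl=1.285714·-0.764706=-0.9832; V=0.000000+1.285714+-0.983193=0.3025
k=2 src: inc=-0.983193, refl=-0.983193·0.142857=-0.1405; V=1.285714+-0.983193+-0.140456=0.1621
k=3 load: inc=-0.140456, refl=-0.140456·-0.764706=0.1074; V=0.302521+-0.140456+0.107408=0.2695
k=4 src: inc=0.107408, refl=0.107408·0.142857=0.0153; V=0.162065+0.107408+0.015344=0.2848
k=5 load: inc=0.015344, refl=0.015344·-0.764706=-0.0117; V=0.269472+0.015344+-0.011734=0.2731
k=6 src: inc=-0.011734, refl=-0.011734·0.142857=-0.0017; V=0.284816+-0.011734+-0.001676=0.2714

0 0 source 1.2857
1 2 load 0.3025
2 4 source 0.1621
3 6 load 0.2695
4 8 source 0.2848
5 10 load 0.2731
6 12 source 0.2714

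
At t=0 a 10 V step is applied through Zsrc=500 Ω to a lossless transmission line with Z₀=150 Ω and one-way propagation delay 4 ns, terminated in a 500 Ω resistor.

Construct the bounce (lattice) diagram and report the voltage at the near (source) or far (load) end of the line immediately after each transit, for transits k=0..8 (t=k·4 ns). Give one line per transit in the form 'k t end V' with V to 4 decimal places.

0 0 source 2.3077
1 4 load 3.5503
2 8 source 4.2194
3 12 load 4.5797
4 16 source 4.7737
5 20 load 4.8781
6 24 source 4.9344
7 28 load 4.9647
8 32 source 4.9810

Γ_L=0.538462, Γ_S=0.538462; launch V₁=10·150/650=2.307692
k=0 src: V=2.3077
k=1 load: inc=2.307692, refl=2.307692·0.538462=1.2426; V=0.000000+2.307692+1.242604=3.5503
k=2 src: inc=1.242604, refl=1.242604·0.538462=0.6691; V=2.307692+1.242604+0.669094=4.2194
k=3 load: inc=0.669094, refl=0.669094·0.538462=0.3603; V=3.550296+0.669094+0.360282=4.5797
k=4 src: inc=0.360282, refl=0.360282·0.538462=0.1940; V=4.219390+0.360282+0.193998=4.7737
k=5 load: inc=0.193998, refl=0.193998·0.538462=0.1045; V=4.579672+0.193998+0.104460=4.8781
k=6 src: inc=0.104460, refl=0.104460·0.538462=0.0562; V=4.773669+0.104460+0.056248=4.9344
k=7 load: inc=0.056248, refl=0.056248·0.538462=0.0303; V=4.878130+0.056248+0.030287=4.9647
k=8 src: inc=0.030287, refl=0.030287·0.538462=0.0163; V=4.934377+0.030287+0.016309=4.9810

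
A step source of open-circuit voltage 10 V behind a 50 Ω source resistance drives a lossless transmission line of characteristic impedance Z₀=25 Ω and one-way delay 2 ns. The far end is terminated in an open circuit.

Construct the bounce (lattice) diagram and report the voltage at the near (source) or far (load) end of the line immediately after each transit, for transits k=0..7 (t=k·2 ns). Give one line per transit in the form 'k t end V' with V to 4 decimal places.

Γ_L=1.000000, Γ_S=0.333333; launch V₁=10·25/75=3.333333
k=0 src: V=3.3333
k=1 load: inc=3.333333, refl=3.333333·1.000000=3.3333; V=0.000000+3.333333+3.333333=6.6667
k=2 src: inc=3.333333, refl=3.333333·0.333333=1.1111; V=3.333333+3.333333+1.111111=7.7778
k=3 load: inc=1.111111, refl=1.111111·1.000000=1.1111; V=6.666667+1.111111+1.111111=8.8889
k=4 src: inc=1.111111, refl=1.111111·0.333333=0.3704; V=7.777778+1.111111+0.370370=9.2593
k=5 load: inc=0.370370, refl=0.370370·1.000000=0.3704; V=8.888889+0.370370+0.370370=9.6296
k=6 src: inc=0.370370, refl=0.370370·0.333333=0.1235; V=9.259259+0.370370+0.123457=9.7531
k=7 load: inc=0.123457, refl=0.123457·1.000000=0.1235; V=9.629630+0.123457+0.123457=9.8765

0 0 source 3.3333
1 2 load 6.6667
2 4 source 7.7778
3 6 load 8.8889
4 8 source 9.2593
5 10 load 9.6296
6 12 source 9.7531
7 14 load 9.8765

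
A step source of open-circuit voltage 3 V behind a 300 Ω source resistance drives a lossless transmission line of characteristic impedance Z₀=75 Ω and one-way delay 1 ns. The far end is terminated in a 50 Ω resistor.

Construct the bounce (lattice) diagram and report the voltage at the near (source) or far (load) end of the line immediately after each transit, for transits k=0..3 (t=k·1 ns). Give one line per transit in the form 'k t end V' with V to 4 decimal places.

Γ_L=-0.200000, Γ_S=0.600000; launch V₁=3·75/375=0.600000
k=0 src: V=0.6000
k=1 load: inc=0.600000, refl=0.600000·-0.200000=-0.1200; V=0.000000+0.600000+-0.120000=0.4800
k=2 src: inc=-0.120000, refl=-0.120000·0.600000=-0.0720; V=0.600000+-0.120000+-0.072000=0.4080
k=3 load: inc=-0.072000, refl=-0.072000·-0.200000=0.0144; V=0.480000+-0.072000+0.014400=0.4224

0 0 source 0.6000
1 1 load 0.4800
2 2 source 0.4080
3 3 load 0.4224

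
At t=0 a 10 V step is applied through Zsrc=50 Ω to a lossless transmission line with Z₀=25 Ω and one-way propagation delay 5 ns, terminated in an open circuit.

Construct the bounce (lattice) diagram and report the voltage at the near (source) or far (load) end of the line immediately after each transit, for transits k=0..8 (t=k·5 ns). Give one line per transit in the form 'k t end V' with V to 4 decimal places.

Γ_L=1.000000, Γ_S=0.333333; launch V₁=10·25/75=3.333333
k=0 src: V=3.3333
k=1 load: inc=3.333333, refl=3.333333·1.000000=3.3333; V=0.000000+3.333333+3.333333=6.6667
k=2 src: inc=3.333333, refl=3.333333·0.333333=1.1111; V=3.333333+3.333333+1.111111=7.7778
k=3 load: inc=1.111111, refl=1.111111·1.000000=1.1111; V=6.666667+1.111111+1.111111=8.8889
k=4 src: inc=1.111111, refl=1.111111·0.333333=0.3704; V=7.777778+1.111111+0.370370=9.2593
k=5 load: inc=0.370370, refl=0.370370·1.000000=0.3704; V=8.888889+0.370370+0.370370=9.6296
k=6 src: inc=0.370370, refl=0.370370·0.333333=0.1235; V=9.259259+0.370370+0.123457=9.7531
k=7 load: inc=0.123457, refl=0.123457·1.000000=0.1235; V=9.629630+0.123457+0.123457=9.8765
k=8 src: inc=0.123457, refl=0.123457·0.333333=0.0412; V=9.753086+0.123457+0.041152=9.9177

0 0 source 3.3333
1 5 load 6.6667
2 10 source 7.7778
3 15 load 8.8889
4 20 source 9.2593
5 25 load 9.6296
6 30 source 9.7531
7 35 load 9.8765
8 40 source 9.9177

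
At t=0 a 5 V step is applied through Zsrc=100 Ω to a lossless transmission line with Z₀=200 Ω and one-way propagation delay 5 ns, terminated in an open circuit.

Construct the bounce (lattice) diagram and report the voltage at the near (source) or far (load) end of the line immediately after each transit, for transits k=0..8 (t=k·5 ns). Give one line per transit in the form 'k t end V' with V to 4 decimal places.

0 0 source 3.3333
1 5 load 6.6667
2 10 source 5.5556
3 15 load 4.4444
4 20 source 4.8148
5 25 load 5.1852
6 30 source 5.0617
7 35 load 4.9383
8 40 source 4.9794

Γ_L=1.000000, Γ_S=-0.333333; launch V₁=5·200/300=3.333333
k=0 src: V=3.3333
k=1 load: inc=3.333333, refl=3.333333·1.000000=3.3333; V=0.000000+3.333333+3.333333=6.6667
k=2 src: inc=3.333333, refl=3.333333·-0.333333=-1.1111; V=3.333333+3.333333+-1.111111=5.5556
k=3 load: inc=-1.111111, refl=-1.111111·1.000000=-1.1111; V=6.666667+-1.111111+-1.111111=4.4444
k=4 src: inc=-1.111111, refl=-1.111111·-0.333333=0.3704; V=5.555556+-1.111111+0.370370=4.8148
k=5 load: inc=0.370370, refl=0.370370·1.000000=0.3704; V=4.444444+0.370370+0.370370=5.1852
k=6 src: inc=0.370370, refl=0.370370·-0.333333=-0.1235; V=4.814815+0.370370+-0.123457=5.0617
k=7 load: inc=-0.123457, refl=-0.123457·1.000000=-0.1235; V=5.185185+-0.123457+-0.123457=4.9383
k=8 src: inc=-0.123457, refl=-0.123457·-0.333333=0.0412; V=5.061728+-0.123457+0.041152=4.9794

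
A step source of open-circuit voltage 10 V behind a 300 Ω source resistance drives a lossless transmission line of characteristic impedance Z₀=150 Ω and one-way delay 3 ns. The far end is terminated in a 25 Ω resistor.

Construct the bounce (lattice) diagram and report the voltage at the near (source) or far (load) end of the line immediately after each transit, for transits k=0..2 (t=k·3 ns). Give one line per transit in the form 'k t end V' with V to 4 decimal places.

Γ_L=-0.714286, Γ_S=0.333333; launch V₁=10·150/450=3.333333
k=0 src: V=3.3333
k=1 load: inc=3.333333, refl=3.333333·-0.714286=-2.3810; V=0.000000+3.333333+-2.380952=0.9524
k=2 src: inc=-2.380952, refl=-2.380952·0.333333=-0.7937; V=3.333333+-2.380952+-0.793651=0.1587

0 0 source 3.3333
1 3 load 0.9524
2 6 source 0.1587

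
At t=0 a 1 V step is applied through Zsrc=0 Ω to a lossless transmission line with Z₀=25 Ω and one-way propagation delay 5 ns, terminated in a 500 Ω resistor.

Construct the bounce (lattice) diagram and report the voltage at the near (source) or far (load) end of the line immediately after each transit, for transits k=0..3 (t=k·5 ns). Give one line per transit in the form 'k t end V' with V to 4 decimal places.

Γ_L=0.904762, Γ_S=-1.000000; launch V₁=1·25/25=1.000000
k=0 src: V=1.0000
k=1 load: inc=1.000000, refl=1.000000·0.904762=0.9048; V=0.000000+1.000000+0.904762=1.9048
k=2 src: inc=0.904762, refl=0.904762·-1.000000=-0.9048; V=1.000000+0.904762+-0.904762=1.0000
k=3 load: inc=-0.904762, refl=-0.904762·0.904762=-0.8186; V=1.904762+-0.904762+-0.818594=0.1814

0 0 source 1.0000
1 5 load 1.9048
2 10 source 1.0000
3 15 load 0.1814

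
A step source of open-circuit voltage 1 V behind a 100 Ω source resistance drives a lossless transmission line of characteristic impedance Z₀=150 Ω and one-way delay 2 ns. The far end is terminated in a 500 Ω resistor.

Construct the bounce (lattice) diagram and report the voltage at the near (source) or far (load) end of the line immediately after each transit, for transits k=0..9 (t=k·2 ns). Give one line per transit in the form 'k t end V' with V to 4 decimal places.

Γ_L=0.538462, Γ_S=-0.200000; launch V₁=1·150/250=0.600000
k=0 src: V=0.6000
k=1 load: inc=0.600000, refl=0.600000·0.538462=0.3231; V=0.000000+0.600000+0.323077=0.9231
k=2 src: inc=0.323077, refl=0.323077·-0.200000=-0.0646; V=0.600000+0.323077+-0.064615=0.8585
k=3 load: inc=-0.064615, refl=-0.064615·0.538462=-0.0348; V=0.923077+-0.064615+-0.034793=0.8237
k=4 src: inc=-0.034793, refl=-0.034793·-0.200000=0.0070; V=0.858462+-0.034793+0.006959=0.8306
k=5 load: inc=0.006959, refl=0.006959·0.538462=0.0037; V=0.823669+0.006959+0.003747=0.8344
k=6 src: inc=0.003747, refl=0.003747·-0.200000=-0.0007; V=0.830627+0.003747+-0.000749=0.8336
k=7 load: inc=-0.000749, refl=-0.000749·0.538462=-0.0004; V=0.834374+-0.000749+-0.000404=0.8332
k=8 src: inc=-0.000404, refl=-0.000404·-0.200000=0.0001; V=0.833625+-0.000404+0.000081=0.8333
k=9 load: inc=0.000081, refl=0.000081·0.538462=0.0000; V=0.833221+0.000081+0.000043=0.8333

0 0 source 0.6000
1 2 load 0.9231
2 4 source 0.8585
3 6 load 0.8237
4 8 source 0.8306
5 10 load 0.8344
6 12 source 0.8336
7 14 load 0.8332
8 16 source 0.8333
9 18 load 0.8333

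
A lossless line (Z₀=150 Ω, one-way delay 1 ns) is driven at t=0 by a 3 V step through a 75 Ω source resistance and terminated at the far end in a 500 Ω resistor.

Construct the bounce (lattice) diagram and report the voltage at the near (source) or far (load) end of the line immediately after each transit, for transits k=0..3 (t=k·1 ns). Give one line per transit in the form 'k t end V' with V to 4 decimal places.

0 0 source 2.0000
1 1 load 3.0769
2 2 source 2.7179
3 3 load 2.5247

Γ_L=0.538462, Γ_S=-0.333333; launch V₁=3·150/225=2.000000
k=0 src: V=2.0000
k=1 load: inc=2.000000, refl=2.000000·0.538462=1.0769; V=0.000000+2.000000+1.076923=3.0769
k=2 src: inc=1.076923, refl=1.076923·-0.333333=-0.3590; V=2.000000+1.076923+-0.358974=2.7179
k=3 load: inc=-0.358974, refl=-0.358974·0.538462=-0.1933; V=3.076923+-0.358974+-0.193294=2.5247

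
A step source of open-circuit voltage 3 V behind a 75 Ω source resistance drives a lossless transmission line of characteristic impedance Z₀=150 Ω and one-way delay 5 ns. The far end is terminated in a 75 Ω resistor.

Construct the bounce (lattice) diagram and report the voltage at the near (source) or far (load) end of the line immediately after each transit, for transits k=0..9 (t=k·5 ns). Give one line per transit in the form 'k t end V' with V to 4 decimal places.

0 0 source 2.0000
1 5 load 1.3333
2 10 source 1.5556
3 15 load 1.4815
4 20 source 1.5062
5 25 load 1.4979
6 30 source 1.5007
7 35 load 1.4998
8 40 source 1.5001
9 45 load 1.5000

Γ_L=-0.333333, Γ_S=-0.333333; launch V₁=3·150/225=2.000000
k=0 src: V=2.0000
k=1 load: inc=2.000000, refl=2.000000·-0.333333=-0.6667; V=0.000000+2.000000+-0.666667=1.3333
k=2 src: inc=-0.666667, refl=-0.666667·-0.333333=0.2222; V=2.000000+-0.666667+0.222222=1.5556
k=3 load: inc=0.222222, refl=0.222222·-0.333333=-0.0741; V=1.333333+0.222222+-0.074074=1.4815
k=4 src: inc=-0.074074, refl=-0.074074·-0.333333=0.0247; V=1.555556+-0.074074+0.024691=1.5062
k=5 load: inc=0.024691, refl=0.024691·-0.333333=-0.0082; V=1.481481+0.024691+-0.008230=1.4979
k=6 src: inc=-0.008230, refl=-0.008230·-0.333333=0.0027; V=1.506173+-0.008230+0.002743=1.5007
k=7 load: inc=0.002743, refl=0.002743·-0.333333=-0.0009; V=1.497942+0.002743+-0.000914=1.4998
k=8 src: inc=-0.000914, refl=-0.000914·-0.333333=0.0003; V=1.500686+-0.000914+0.000305=1.5001
k=9 load: inc=0.000305, refl=0.000305·-0.333333=-0.0001; V=1.499771+0.000305+-0.000102=1.5000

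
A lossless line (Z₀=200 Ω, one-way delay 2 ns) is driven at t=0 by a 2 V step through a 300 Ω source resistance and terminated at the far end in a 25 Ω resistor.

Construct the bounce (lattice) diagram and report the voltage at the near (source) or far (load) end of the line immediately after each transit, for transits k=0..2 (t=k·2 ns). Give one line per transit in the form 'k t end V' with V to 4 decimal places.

Γ_L=-0.777778, Γ_S=0.200000; launch V₁=2·200/500=0.800000
k=0 src: V=0.8000
k=1 load: inc=0.800000, refl=0.800000·-0.777778=-0.6222; V=0.000000+0.800000+-0.622222=0.1778
k=2 src: inc=-0.622222, refl=-0.622222·0.200000=-0.1244; V=0.800000+-0.622222+-0.124444=0.0533

0 0 source 0.8000
1 2 load 0.1778
2 4 source 0.0533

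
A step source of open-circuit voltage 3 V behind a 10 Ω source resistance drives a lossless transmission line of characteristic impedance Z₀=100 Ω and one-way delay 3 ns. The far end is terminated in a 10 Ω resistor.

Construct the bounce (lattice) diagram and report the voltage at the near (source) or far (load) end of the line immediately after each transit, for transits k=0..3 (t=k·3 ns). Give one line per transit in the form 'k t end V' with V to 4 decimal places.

0 0 source 2.7273
1 3 load 0.4959
2 6 source 2.3216
3 9 load 0.8278

Γ_L=-0.818182, Γ_S=-0.818182; launch V₁=3·100/110=2.727273
k=0 src: V=2.7273
k=1 load: inc=2.727273, refl=2.727273·-0.818182=-2.2314; V=0.000000+2.727273+-2.231405=0.4959
k=2 src: inc=-2.231405, refl=-2.231405·-0.818182=1.8257; V=2.727273+-2.231405+1.825695=2.3216
k=3 load: inc=1.825695, refl=1.825695·-0.818182=-1.4938; V=0.495868+1.825695+-1.493750=0.8278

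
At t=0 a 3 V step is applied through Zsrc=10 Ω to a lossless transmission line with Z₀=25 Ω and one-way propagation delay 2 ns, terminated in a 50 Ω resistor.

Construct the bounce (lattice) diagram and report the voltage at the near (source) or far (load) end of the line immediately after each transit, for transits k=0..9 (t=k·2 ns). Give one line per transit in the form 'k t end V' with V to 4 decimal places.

0 0 source 2.1429
1 2 load 2.8571
2 4 source 2.5510
3 6 load 2.4490
4 8 source 2.4927
5 10 load 2.5073
6 12 source 2.5010
7 14 load 2.4990
8 16 source 2.4999
9 18 load 2.5001

Γ_L=0.333333, Γ_S=-0.428571; launch V₁=3·25/35=2.142857
k=0 src: V=2.1429
k=1 load: inc=2.142857, refl=2.142857·0.333333=0.7143; V=0.000000+2.142857+0.714286=2.8571
k=2 src: inc=0.714286, refl=0.714286·-0.428571=-0.3061; V=2.142857+0.714286+-0.306122=2.5510
k=3 load: inc=-0.306122, refl=-0.306122·0.333333=-0.1020; V=2.857143+-0.306122+-0.102041=2.4490
k=4 src: inc=-0.102041, refl=-0.102041·-0.428571=0.0437; V=2.551020+-0.102041+0.043732=2.4927
k=5 load: inc=0.043732, refl=0.043732·0.333333=0.0146; V=2.448980+0.043732+0.014577=2.5073
k=6 src: inc=0.014577, refl=0.014577·-0.428571=-0.0062; V=2.492711+0.014577+-0.006247=2.5010
k=7 load: inc=-0.006247, refl=-0.006247·0.333333=-0.0021; V=2.507289+-0.006247+-0.002082=2.4990
k=8 src: inc=-0.002082, refl=-0.002082·-0.428571=0.0009; V=2.501041+-0.002082+0.000892=2.4999
k=9 load: inc=0.000892, refl=0.000892·0.333333=0.0003; V=2.498959+0.000892+0.000297=2.5001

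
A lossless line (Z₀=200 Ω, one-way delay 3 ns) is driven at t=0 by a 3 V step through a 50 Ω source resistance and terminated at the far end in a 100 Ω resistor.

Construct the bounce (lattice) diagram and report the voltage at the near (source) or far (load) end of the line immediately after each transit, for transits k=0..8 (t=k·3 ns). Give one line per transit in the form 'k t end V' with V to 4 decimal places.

0 0 source 2.4000
1 3 load 1.6000
2 6 source 2.0800
3 9 load 1.9200
4 12 source 2.0160
5 15 load 1.9840
6 18 source 2.0032
7 21 load 1.9968
8 24 source 2.0006

Γ_L=-0.333333, Γ_S=-0.600000; launch V₁=3·200/250=2.400000
k=0 src: V=2.4000
k=1 load: inc=2.400000, refl=2.400000·-0.333333=-0.8000; V=0.000000+2.400000+-0.800000=1.6000
k=2 src: inc=-0.800000, refl=-0.800000·-0.600000=0.4800; V=2.400000+-0.800000+0.480000=2.0800
k=3 load: inc=0.480000, refl=0.480000·-0.333333=-0.1600; V=1.600000+0.480000+-0.160000=1.9200
k=4 src: inc=-0.160000, refl=-0.160000·-0.600000=0.0960; V=2.080000+-0.160000+0.096000=2.0160
k=5 load: inc=0.096000, refl=0.096000·-0.333333=-0.0320; V=1.920000+0.096000+-0.032000=1.9840
k=6 src: inc=-0.032000, refl=-0.032000·-0.600000=0.0192; V=2.016000+-0.032000+0.019200=2.0032
k=7 load: inc=0.019200, refl=0.019200·-0.333333=-0.0064; V=1.984000+0.019200+-0.006400=1.9968
k=8 src: inc=-0.006400, refl=-0.006400·-0.600000=0.0038; V=2.003200+-0.006400+0.003840=2.0006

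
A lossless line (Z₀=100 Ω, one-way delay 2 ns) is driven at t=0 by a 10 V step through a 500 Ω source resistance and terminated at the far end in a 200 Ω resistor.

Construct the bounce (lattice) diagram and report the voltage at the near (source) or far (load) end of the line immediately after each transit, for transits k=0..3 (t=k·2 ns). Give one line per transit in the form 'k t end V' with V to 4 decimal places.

0 0 source 1.6667
1 2 load 2.2222
2 4 source 2.5926
3 6 load 2.7160

Γ_L=0.333333, Γ_S=0.666667; launch V₁=10·100/600=1.666667
k=0 src: V=1.6667
k=1 load: inc=1.666667, refl=1.666667·0.333333=0.5556; V=0.000000+1.666667+0.555556=2.2222
k=2 src: inc=0.555556, refl=0.555556·0.666667=0.3704; V=1.666667+0.555556+0.370370=2.5926
k=3 load: inc=0.370370, refl=0.370370·0.333333=0.1235; V=2.222222+0.370370+0.123457=2.7160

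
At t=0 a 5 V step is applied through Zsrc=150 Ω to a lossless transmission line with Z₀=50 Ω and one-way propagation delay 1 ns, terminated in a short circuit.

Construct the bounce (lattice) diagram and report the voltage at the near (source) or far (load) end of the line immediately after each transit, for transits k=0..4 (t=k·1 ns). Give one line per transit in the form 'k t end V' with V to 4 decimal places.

Γ_L=-1.000000, Γ_S=0.500000; launch V₁=5·50/200=1.250000
k=0 src: V=1.2500
k=1 load: inc=1.250000, refl=1.250000·-1.000000=-1.2500; V=0.000000+1.250000+-1.250000=0.0000
k=2 src: inc=-1.250000, refl=-1.250000·0.500000=-0.6250; V=1.250000+-1.250000+-0.625000=-0.6250
k=3 load: inc=-0.625000, refl=-0.625000·-1.000000=0.6250; V=0.000000+-0.625000+0.625000=0.0000
k=4 src: inc=0.625000, refl=0.625000·0.500000=0.3125; V=-0.625000+0.625000+0.312500=0.3125

0 0 source 1.2500
1 1 load 0.0000
2 2 source -0.6250
3 3 load 0.0000
4 4 source 0.3125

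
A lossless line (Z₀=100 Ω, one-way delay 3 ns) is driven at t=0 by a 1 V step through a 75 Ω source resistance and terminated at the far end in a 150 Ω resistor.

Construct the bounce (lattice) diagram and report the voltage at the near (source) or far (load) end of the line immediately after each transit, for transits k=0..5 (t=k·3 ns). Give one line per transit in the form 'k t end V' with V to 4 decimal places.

Γ_L=0.200000, Γ_S=-0.142857; launch V₁=1·100/175=0.571429
k=0 src: V=0.5714
k=1 load: inc=0.571429, refl=0.571429·0.200000=0.1143; V=0.000000+0.571429+0.114286=0.6857
k=2 src: inc=0.114286, refl=0.114286·-0.142857=-0.0163; V=0.571429+0.114286+-0.016327=0.6694
k=3 load: inc=-0.016327, refl=-0.016327·0.200000=-0.0033; V=0.685714+-0.016327+-0.003265=0.6661
k=4 src: inc=-0.003265, refl=-0.003265·-0.142857=0.0005; V=0.669388+-0.003265+0.000466=0.6666
k=5 load: inc=0.000466, refl=0.000466·0.200000=0.0001; V=0.666122+0.000466+0.000093=0.6667

0 0 source 0.5714
1 3 load 0.6857
2 6 source 0.6694
3 9 load 0.6661
4 12 source 0.6666
5 15 load 0.6667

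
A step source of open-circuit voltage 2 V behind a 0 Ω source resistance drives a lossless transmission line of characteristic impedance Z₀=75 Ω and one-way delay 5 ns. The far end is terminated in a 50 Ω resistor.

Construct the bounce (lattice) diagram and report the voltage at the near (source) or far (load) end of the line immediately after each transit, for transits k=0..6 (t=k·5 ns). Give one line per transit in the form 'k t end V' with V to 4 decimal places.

Γ_L=-0.200000, Γ_S=-1.000000; launch V₁=2·75/75=2.000000
k=0 src: V=2.0000
k=1 load: inc=2.000000, refl=2.000000·-0.200000=-0.4000; V=0.000000+2.000000+-0.400000=1.6000
k=2 src: inc=-0.400000, refl=-0.400000·-1.000000=0.4000; V=2.000000+-0.400000+0.400000=2.0000
k=3 load: inc=0.400000, refl=0.400000·-0.200000=-0.0800; V=1.600000+0.400000+-0.080000=1.9200
k=4 src: inc=-0.080000, refl=-0.080000·-1.000000=0.0800; V=2.000000+-0.080000+0.080000=2.0000
k=5 load: inc=0.080000, refl=0.080000·-0.200000=-0.0160; V=1.920000+0.080000+-0.016000=1.9840
k=6 src: inc=-0.016000, refl=-0.016000·-1.000000=0.0160; V=2.000000+-0.016000+0.016000=2.0000

0 0 source 2.0000
1 5 load 1.6000
2 10 source 2.0000
3 15 load 1.9200
4 20 source 2.0000
5 25 load 1.9840
6 30 source 2.0000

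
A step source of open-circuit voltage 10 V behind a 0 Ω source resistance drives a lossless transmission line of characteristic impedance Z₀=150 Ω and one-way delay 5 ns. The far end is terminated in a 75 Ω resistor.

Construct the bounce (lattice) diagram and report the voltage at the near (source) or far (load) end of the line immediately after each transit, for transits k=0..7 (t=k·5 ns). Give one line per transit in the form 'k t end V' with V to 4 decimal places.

0 0 source 10.0000
1 5 load 6.6667
2 10 source 10.0000
3 15 load 8.8889
4 20 source 10.0000
5 25 load 9.6296
6 30 source 10.0000
7 35 load 9.8765

Γ_L=-0.333333, Γ_S=-1.000000; launch V₁=10·150/150=10.000000
k=0 src: V=10.0000
k=1 load: inc=10.000000, refl=10.000000·-0.333333=-3.3333; V=0.000000+10.000000+-3.333333=6.6667
k=2 src: inc=-3.333333, refl=-3.333333·-1.000000=3.3333; V=10.000000+-3.333333+3.333333=10.0000
k=3 load: inc=3.333333, refl=3.333333·-0.333333=-1.1111; V=6.666667+3.333333+-1.111111=8.8889
k=4 src: inc=-1.111111, refl=-1.111111·-1.000000=1.1111; V=10.000000+-1.111111+1.111111=10.0000
k=5 load: inc=1.111111, refl=1.111111·-0.333333=-0.3704; V=8.888889+1.111111+-0.370370=9.6296
k=6 src: inc=-0.370370, refl=-0.370370·-1.000000=0.3704; V=10.000000+-0.370370+0.370370=10.0000
k=7 load: inc=0.370370, refl=0.370370·-0.333333=-0.1235; V=9.629630+0.370370+-0.123457=9.8765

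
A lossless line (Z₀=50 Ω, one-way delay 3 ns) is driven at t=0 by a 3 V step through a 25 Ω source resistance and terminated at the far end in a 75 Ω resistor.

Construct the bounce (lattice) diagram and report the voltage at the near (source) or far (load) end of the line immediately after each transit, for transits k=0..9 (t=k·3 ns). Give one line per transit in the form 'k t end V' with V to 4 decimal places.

Γ_L=0.200000, Γ_S=-0.333333; launch V₁=3·50/75=2.000000
k=0 src: V=2.0000
k=1 load: inc=2.000000, refl=2.000000·0.200000=0.4000; V=0.000000+2.000000+0.400000=2.4000
k=2 src: inc=0.400000, refl=0.400000·-0.333333=-0.1333; V=2.000000+0.400000+-0.133333=2.2667
k=3 load: inc=-0.133333, refl=-0.133333·0.200000=-0.0267; V=2.400000+-0.133333+-0.026667=2.2400
k=4 src: inc=-0.026667, refl=-0.026667·-0.333333=0.0089; V=2.266667+-0.026667+0.008889=2.2489
k=5 load: inc=0.008889, refl=0.008889·0.200000=0.0018; V=2.240000+0.008889+0.001778=2.2507
k=6 src: inc=0.001778, refl=0.001778·-0.333333=-0.0006; V=2.248889+0.001778+-0.000593=2.2501
k=7 load: inc=-0.000593, refl=-0.000593·0.200000=-0.0001; V=2.250667+-0.000593+-0.000119=2.2500
k=8 src: inc=-0.000119, refl=-0.000119·-0.333333=0.0000; V=2.250074+-0.000119+0.000040=2.2500
k=9 load: inc=0.000040, refl=0.000040·0.200000=0.0000; V=2.249956+0.000040+0.000008=2.2500

0 0 source 2.0000
1 3 load 2.4000
2 6 source 2.2667
3 9 load 2.2400
4 12 source 2.2489
5 15 load 2.2507
6 18 source 2.2501
7 21 load 2.2500
8 24 source 2.2500
9 27 load 2.2500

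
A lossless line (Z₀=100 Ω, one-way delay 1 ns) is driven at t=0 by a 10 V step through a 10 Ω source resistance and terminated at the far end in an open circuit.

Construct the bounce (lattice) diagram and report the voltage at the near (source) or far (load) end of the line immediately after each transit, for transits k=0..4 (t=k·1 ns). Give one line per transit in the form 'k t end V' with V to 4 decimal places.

Γ_L=1.000000, Γ_S=-0.818182; launch V₁=10·100/110=9.090909
k=0 src: V=9.0909
k=1 load: inc=9.090909, refl=9.090909·1.000000=9.0909; V=0.000000+9.090909+9.090909=18.1818
k=2 src: inc=9.090909, refl=9.090909·-0.818182=-7.4380; V=9.090909+9.090909+-7.438017=10.7438
k=3 load: inc=-7.438017, refl=-7.438017·1.000000=-7.4380; V=18.181818+-7.438017+-7.438017=3.3058
k=4 src: inc=-7.438017, refl=-7.438017·-0.818182=6.0856; V=10.743802+-7.438017+6.085650=9.3914

0 0 source 9.0909
1 1 load 18.1818
2 2 source 10.7438
3 3 load 3.3058
4 4 source 9.3914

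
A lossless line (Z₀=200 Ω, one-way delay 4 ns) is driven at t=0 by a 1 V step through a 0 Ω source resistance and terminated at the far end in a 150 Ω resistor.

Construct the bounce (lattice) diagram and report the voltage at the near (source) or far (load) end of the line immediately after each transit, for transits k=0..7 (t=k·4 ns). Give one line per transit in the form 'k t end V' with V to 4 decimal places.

Γ_L=-0.142857, Γ_S=-1.000000; launch V₁=1·200/200=1.000000
k=0 src: V=1.0000
k=1 load: inc=1.000000, refl=1.000000·-0.142857=-0.1429; V=0.000000+1.000000+-0.142857=0.8571
k=2 src: inc=-0.142857, refl=-0.142857·-1.000000=0.1429; V=1.000000+-0.142857+0.142857=1.0000
k=3 load: inc=0.142857, refl=0.142857·-0.142857=-0.0204; V=0.857143+0.142857+-0.020408=0.9796
k=4 src: inc=-0.020408, refl=-0.020408·-1.000000=0.0204; V=1.000000+-0.020408+0.020408=1.0000
k=5 load: inc=0.020408, refl=0.020408·-0.142857=-0.0029; V=0.979592+0.020408+-0.002915=0.9971
k=6 src: inc=-0.002915, refl=-0.002915·-1.000000=0.0029; V=1.000000+-0.002915+0.002915=1.0000
k=7 load: inc=0.002915, refl=0.002915·-0.142857=-0.0004; V=0.997085+0.002915+-0.000416=0.9996

0 0 source 1.0000
1 4 load 0.8571
2 8 source 1.0000
3 12 load 0.9796
4 16 source 1.0000
5 20 load 0.9971
6 24 source 1.0000
7 28 load 0.9996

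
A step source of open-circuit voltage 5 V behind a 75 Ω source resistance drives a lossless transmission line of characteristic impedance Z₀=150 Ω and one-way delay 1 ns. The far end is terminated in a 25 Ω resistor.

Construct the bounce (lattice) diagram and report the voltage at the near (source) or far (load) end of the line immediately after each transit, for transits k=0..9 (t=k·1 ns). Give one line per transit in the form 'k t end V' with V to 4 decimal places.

0 0 source 3.3333
1 1 load 0.9524
2 2 source 1.7460
3 3 load 1.1791
4 4 source 1.3681
5 5 load 1.2331
6 6 source 1.2781
7 7 load 1.2460
8 8 source 1.2567
9 9 load 1.2490

Γ_L=-0.714286, Γ_S=-0.333333; launch V₁=5·150/225=3.333333
k=0 src: V=3.3333
k=1 load: inc=3.333333, refl=3.333333·-0.714286=-2.3810; V=0.000000+3.333333+-2.380952=0.9524
k=2 src: inc=-2.380952, refl=-2.380952·-0.333333=0.7937; V=3.333333+-2.380952+0.793651=1.7460
k=3 load: inc=0.793651, refl=0.793651·-0.714286=-0.5669; V=0.952381+0.793651+-0.566893=1.1791
k=4 src: inc=-0.566893, refl=-0.566893·-0.333333=0.1890; V=1.746032+-0.566893+0.188964=1.3681
k=5 load: inc=0.188964, refl=0.188964·-0.714286=-0.1350; V=1.179138+0.188964+-0.134975=1.2331
k=6 src: inc=-0.134975, refl=-0.134975·-0.333333=0.0450; V=1.368103+-0.134975+0.044992=1.2781
k=7 load: inc=0.044992, refl=0.044992·-0.714286=-0.0321; V=1.233128+0.044992+-0.032137=1.2460
k=8 src: inc=-0.032137, refl=-0.032137·-0.333333=0.0107; V=1.278120+-0.032137+0.010712=1.2567
k=9 load: inc=0.010712, refl=0.010712·-0.714286=-0.0077; V=1.245983+0.010712+-0.007652=1.2490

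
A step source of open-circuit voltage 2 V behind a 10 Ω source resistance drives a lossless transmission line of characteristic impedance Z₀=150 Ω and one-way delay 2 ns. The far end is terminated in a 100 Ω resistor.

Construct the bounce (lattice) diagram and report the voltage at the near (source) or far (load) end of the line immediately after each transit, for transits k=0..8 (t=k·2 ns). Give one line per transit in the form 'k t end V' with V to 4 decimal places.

Γ_L=-0.200000, Γ_S=-0.875000; launch V₁=2·150/160=1.875000
k=0 src: V=1.8750
k=1 load: inc=1.875000, refl=1.875000·-0.200000=-0.3750; V=0.000000+1.875000+-0.375000=1.5000
k=2 src: inc=-0.375000, refl=-0.375000·-0.875000=0.3281; V=1.875000+-0.375000+0.328125=1.8281
k=3 load: inc=0.328125, refl=0.328125·-0.200000=-0.0656; V=1.500000+0.328125+-0.065625=1.7625
k=4 src: inc=-0.065625, refl=-0.065625·-0.875000=0.0574; V=1.828125+-0.065625+0.057422=1.8199
k=5 load: inc=0.057422, refl=0.057422·-0.200000=-0.0115; V=1.762500+0.057422+-0.011484=1.8084
k=6 src: inc=-0.011484, refl=-0.011484·-0.875000=0.0100; V=1.819922+-0.011484+0.010049=1.8185
k=7 load: inc=0.010049, refl=0.010049·-0.200000=-0.0020; V=1.808437+0.010049+-0.002010=1.8165
k=8 src: inc=-0.002010, refl=-0.002010·-0.875000=0.0018; V=1.818486+-0.002010+0.001759=1.8182

0 0 source 1.8750
1 2 load 1.5000
2 4 source 1.8281
3 6 load 1.7625
4 8 source 1.8199
5 10 load 1.8084
6 12 source 1.8185
7 14 load 1.8165
8 16 source 1.8182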